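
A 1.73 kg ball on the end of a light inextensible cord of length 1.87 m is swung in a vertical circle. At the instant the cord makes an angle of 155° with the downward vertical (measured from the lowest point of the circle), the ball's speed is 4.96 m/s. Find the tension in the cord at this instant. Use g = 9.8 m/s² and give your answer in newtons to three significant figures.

7.39 N

Take the radial direction toward the centre of the circle as positive. The component of the weight along the string toward the centre is −mg cos φ (φ measured from the bottom), so Newton's second law along the string gives T − mg cos φ = m v²/r.
cos 155° = -0.9063, so T = m(v²/r + g cos φ) = 1.73 × ((4.96)²/1.87 + 9.8 × -0.9063) = 1.73 × (13.16 + (-8.882)) = 1.73 × 4.274 = 7.394 N.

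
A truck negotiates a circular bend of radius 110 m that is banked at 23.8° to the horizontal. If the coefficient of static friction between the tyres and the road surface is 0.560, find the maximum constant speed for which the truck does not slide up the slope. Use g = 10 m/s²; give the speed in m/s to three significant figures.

38.2 m/s

At the maximum speed, friction acts down the slope at its limiting value f = μN. Radially (horizontal, toward centre): N sinθ + μN cosθ = mv²/r. Vertically: N cosθ − μN sinθ = mg.
Dividing: v² = r g (sinθ + μcosθ)/(cosθ − μsinθ).
sinθ + μcosθ = 0.4035 + 0.560×0.9150 = 0.9159; cosθ − μsinθ = 0.9150 − 0.560×0.4035 = 0.6890.
v² = 110 × 10.0 × 0.9159/0.6890 = 1462 m²/s², so v = 38.24 m/s.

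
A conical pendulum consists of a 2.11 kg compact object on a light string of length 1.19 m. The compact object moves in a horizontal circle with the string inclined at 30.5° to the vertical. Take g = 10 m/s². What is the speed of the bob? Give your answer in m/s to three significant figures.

1.89 m/s

The radius of the circle is r = L sinθ = 1.19 × sin 30.5° = 0.6040 m.
Horizontally T sinθ = mv²/r and vertically T cosθ = mg, so tanθ = v²/(rg).
v = √(r g tanθ) = √(0.6040 × 10.0 × 0.5890) = √3.558 = 1.886 m/s.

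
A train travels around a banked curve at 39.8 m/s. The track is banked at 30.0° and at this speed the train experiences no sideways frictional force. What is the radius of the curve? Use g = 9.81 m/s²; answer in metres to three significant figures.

Frictionless banking: tanθ = v²/(rg), so r = v²/(g tanθ).
r = (39.8)²/(9.81 × tan 30.0°) = 1584/(9.81 × 0.5774) = 1584/5.664 = 279.7 m.

280 m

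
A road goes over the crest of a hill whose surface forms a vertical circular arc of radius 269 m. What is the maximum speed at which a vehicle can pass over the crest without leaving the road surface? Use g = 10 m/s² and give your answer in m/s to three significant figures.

51.9 m/s

At the crest the centre of the circle is below the vehicle, so the net downward (centripetal) force is mg − N = mv²/r.
The vehicle leaves the road when N → 0, giving v_max = √(g r) = √(10.0 × 269) = 51.87 m/s.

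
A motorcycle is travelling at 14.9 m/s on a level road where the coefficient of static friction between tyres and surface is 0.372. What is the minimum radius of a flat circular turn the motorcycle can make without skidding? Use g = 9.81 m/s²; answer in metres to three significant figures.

60.8 m

At the limit, μ_s m g = m v²/r, so r_min = v²/(μ_s g) = (14.9)²/(0.372 × 9.81) = 222.0/3.649 = 60.84 m.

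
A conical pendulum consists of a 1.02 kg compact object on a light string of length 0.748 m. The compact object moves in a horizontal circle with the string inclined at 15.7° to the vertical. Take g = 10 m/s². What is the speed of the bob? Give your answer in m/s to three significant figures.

0.754 m/s

The radius of the circle is r = L sinθ = 0.748 × sin 15.7° = 0.2024 m.
Horizontally T sinθ = mv²/r and vertically T cosθ = mg, so tanθ = v²/(rg).
v = √(r g tanθ) = √(0.2024 × 10.0 × 0.2811) = √0.5689 = 0.7543 m/s.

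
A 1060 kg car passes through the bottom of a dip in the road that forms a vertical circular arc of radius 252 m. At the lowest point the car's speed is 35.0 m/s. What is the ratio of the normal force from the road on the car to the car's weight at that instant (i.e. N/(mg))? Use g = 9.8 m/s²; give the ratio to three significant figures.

At the bottom, N − mg = mv²/r, so N = m(v²/r + g) and N/(mg) = v²/(rg) + 1 = (35.0)²/(252 × 9.8) + 1 = 0.4960 + 1 = 1.496.

1.50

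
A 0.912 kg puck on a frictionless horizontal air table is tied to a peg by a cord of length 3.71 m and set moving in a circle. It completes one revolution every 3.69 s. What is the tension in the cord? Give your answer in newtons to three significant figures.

9.81 N

v = 2πr/T = 2π × 3.71/3.69 = 6.317 m/s.
The tension is the only horizontal force, so it supplies the full centripetal force: T = m v²/r = 0.912 × (6.317)²/3.71 = 0.912 × 39.91/3.71 = 9.810 N.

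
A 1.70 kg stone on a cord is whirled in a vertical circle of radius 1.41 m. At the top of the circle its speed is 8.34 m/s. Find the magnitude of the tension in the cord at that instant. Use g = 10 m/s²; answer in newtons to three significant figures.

66.9 N

At the top, both T and the weight mg point inward (toward the centre), so T + mg = mv²/r.
T = m(v²/r − g) = 1.70 × ((8.34)²/1.41 − 10.0) = 1.70 × (49.33 − 10.0) = 1.70 × 39.33 = 66.86 N.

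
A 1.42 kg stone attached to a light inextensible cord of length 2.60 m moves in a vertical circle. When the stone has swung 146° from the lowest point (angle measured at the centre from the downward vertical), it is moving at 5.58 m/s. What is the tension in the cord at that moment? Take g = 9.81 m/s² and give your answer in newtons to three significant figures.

Take the radial direction toward the centre of the circle as positive. The component of the weight along the string toward the centre is −mg cos φ (φ measured from the bottom), so Newton's second law along the string gives T − mg cos φ = m v²/r.
cos 146° = -0.8290, so T = m(v²/r + g cos φ) = 1.42 × ((5.58)²/2.60 + 9.81 × -0.8290) = 1.42 × (11.98 + (-8.133)) = 1.42 × 3.843 = 5.457 N.

5.46 N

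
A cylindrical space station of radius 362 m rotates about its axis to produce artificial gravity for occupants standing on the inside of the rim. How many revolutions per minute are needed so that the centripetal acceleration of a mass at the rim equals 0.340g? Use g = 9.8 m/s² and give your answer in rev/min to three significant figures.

Require ω²r = 0.340g, so ω = √(0.340 × 9.8/362) = 0.09594 rad/s.
In rev/min: ω × 60/(2π) = 0.09594 × 60/(2π) = 0.9162 rev/min.

0.916 rev/min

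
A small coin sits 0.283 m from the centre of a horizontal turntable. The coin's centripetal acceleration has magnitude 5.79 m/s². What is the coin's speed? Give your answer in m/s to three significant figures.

a_c = v²/r ⇒ v = √(a_c · r) = √(5.79 × 0.283) = √1.639 = 1.280 m/s.

1.28 m/s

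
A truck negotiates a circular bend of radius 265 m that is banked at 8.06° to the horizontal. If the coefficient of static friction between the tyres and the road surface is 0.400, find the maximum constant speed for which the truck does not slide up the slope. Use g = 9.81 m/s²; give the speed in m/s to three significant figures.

38.6 m/s

At the maximum speed, friction acts down the slope at its limiting value f = μN. Radially (horizontal, toward centre): N sinθ + μN cosθ = mv²/r. Vertically: N cosθ − μN sinθ = mg.
Dividing: v² = r g (sinθ + μcosθ)/(cosθ − μsinθ).
sinθ + μcosθ = 0.1402 + 0.400×0.9901 = 0.5363; cosθ − μsinθ = 0.9901 − 0.400×0.1402 = 0.9340.
v² = 265 × 9.81 × 0.5363/0.9340 = 1493 m²/s², so v = 38.63 m/s.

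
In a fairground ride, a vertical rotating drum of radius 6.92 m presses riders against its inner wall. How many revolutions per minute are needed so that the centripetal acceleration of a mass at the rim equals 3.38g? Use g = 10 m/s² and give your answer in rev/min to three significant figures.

21.1 rev/min

Require ω²r = 3.38g, so ω = √(3.38 × 10.0/6.92) = 2.210 rad/s.
In rev/min: ω × 60/(2π) = 2.210 × 60/(2π) = 21.10 rev/min.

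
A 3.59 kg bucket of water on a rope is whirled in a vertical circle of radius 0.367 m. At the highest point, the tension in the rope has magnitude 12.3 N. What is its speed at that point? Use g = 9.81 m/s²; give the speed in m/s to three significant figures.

2.20 m/s

At the top, T + mg = mv²/r, so v = √(r(T/m + g)) = √(0.367 × (12.3/3.59 + 9.81)) = √(0.367 × 13.24) = √4.858 = 2.204 m/s.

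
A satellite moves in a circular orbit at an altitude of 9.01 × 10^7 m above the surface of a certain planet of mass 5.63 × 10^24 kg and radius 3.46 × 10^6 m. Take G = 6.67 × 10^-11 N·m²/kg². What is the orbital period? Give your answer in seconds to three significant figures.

r = R + h = 3.46 × 10^6 + 9.01 × 10^7 = 9.356 × 10^7 m. Gravity provides the centripetal force: G M m / r² = m v² / r ⇒ v = √(GM/r) = 2003 m/s.
T = 2πr/v = 2π × 9.356 × 10^7 / 2003 = 293400 s.

293000 s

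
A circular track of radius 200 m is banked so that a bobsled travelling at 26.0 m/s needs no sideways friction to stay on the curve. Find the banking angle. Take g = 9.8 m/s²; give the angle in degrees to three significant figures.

With no friction, the horizontal component of the normal force provides the centripetal force: N sinθ = mv²/r, while N cosθ = mg vertically.
Dividing: tanθ = v²/(r g) = (26.0)²/(200 × 9.8) = 676.0/1960 = 0.3449.
θ = arctan(0.3449) = 19.03°.

19.0°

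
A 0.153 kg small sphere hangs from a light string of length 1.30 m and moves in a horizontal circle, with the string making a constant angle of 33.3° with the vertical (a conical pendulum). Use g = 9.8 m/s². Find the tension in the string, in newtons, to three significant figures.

Vertically the bob has no acceleration, so T cosθ = mg.
T = mg/cosθ = 0.153 × 9.8 / cos 33.3° = 1.499/0.8358 = 1.794 N.

1.79 N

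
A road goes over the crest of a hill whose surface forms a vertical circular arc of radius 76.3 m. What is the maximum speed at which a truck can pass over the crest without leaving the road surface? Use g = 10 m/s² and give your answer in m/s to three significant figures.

27.6 m/s

At the crest the centre of the circle is below the truck, so the net downward (centripetal) force is mg − N = mv²/r.
The truck leaves the road when N → 0, giving v_max = √(g r) = √(10.0 × 76.3) = 27.62 m/s.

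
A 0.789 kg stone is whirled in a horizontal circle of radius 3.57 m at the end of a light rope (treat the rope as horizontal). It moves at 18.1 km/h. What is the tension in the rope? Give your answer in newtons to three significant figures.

5.59 N

v = 18.1 km/h = 18.1/3.6 = 5.028 m/s.
The tension is the only horizontal force, so it supplies the full centripetal force: T = m v²/r = 0.789 × (5.028)²/3.57 = 0.789 × 25.28/3.57 = 5.587 N.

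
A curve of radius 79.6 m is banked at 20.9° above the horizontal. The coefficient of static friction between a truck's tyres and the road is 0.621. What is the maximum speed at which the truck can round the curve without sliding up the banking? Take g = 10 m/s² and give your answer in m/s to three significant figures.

At the maximum speed, friction acts down the slope at its limiting value f = μN. Radially (horizontal, toward centre): N sinθ + μN cosθ = mv²/r. Vertically: N cosθ − μN sinθ = mg.
Dividing: v² = r g (sinθ + μcosθ)/(cosθ − μsinθ).
sinθ + μcosθ = 0.3567 + 0.621×0.9342 = 0.9369; cosθ − μsinθ = 0.9342 − 0.621×0.3567 = 0.7127.
v² = 79.6 × 10.0 × 0.9369/0.7127 = 1046 m²/s², so v = 32.35 m/s.

32.3 m/s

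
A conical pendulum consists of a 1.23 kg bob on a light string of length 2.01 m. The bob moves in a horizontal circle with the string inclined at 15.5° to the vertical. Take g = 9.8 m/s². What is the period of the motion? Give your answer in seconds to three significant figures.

2.79 s

r = L sinθ = 0.5371 m. From T sinθ = mω²r and T cosθ = mg: tanθ = ω²r/g, so ω² = g tanθ / r = g/(L cosθ).
ω = √(g/(L cosθ)) = √(9.8/(2.01 × 0.9636)) = √5.060 = 2.249 rad/s.
Period = 2π/ω = 2.793 s.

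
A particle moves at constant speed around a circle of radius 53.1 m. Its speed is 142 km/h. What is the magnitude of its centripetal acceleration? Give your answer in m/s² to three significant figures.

v = 142 km/h = 142/3.6 = 39.44 m/s.
a_c = v²/r = (39.44)²/53.1 = 1556/53.1 = 29.30 m/s².

29.3 m/s²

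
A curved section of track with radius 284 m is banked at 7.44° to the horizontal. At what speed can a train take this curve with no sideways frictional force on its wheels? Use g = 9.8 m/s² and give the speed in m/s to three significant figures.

19.1 m/s

On a frictionless banked curve, N sinθ = mv²/r and N cosθ = mg, so tanθ = v²/(rg).
v = √(r g tanθ) = √(284 × 9.8 × tan 7.44°) = √(284 × 9.8 × 0.1306) = √363.5 = 19.06 m/s.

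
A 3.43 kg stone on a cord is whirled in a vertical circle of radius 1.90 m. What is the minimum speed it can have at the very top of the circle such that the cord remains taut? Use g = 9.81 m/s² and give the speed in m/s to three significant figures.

At the highest point the centre is directly below, so both the weight and T act inward: T + mg = mv²/r.
At minimum speed T → 0, so mg = mv_min²/r ⇒ v_min = √(g r) = √(9.81 × 1.90) = 4.317 m/s.

4.32 m/s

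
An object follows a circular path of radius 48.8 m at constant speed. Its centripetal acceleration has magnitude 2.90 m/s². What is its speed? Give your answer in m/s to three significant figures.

a_c = v²/r ⇒ v = √(a_c · r) = √(2.90 × 48.8) = √141.5 = 11.90 m/s.

11.9 m/s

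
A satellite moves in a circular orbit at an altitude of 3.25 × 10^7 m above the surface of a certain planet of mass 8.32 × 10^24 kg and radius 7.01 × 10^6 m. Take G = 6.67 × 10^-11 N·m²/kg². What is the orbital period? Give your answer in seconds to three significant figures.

66200 s

r = R + h = 7.01 × 10^6 + 3.25 × 10^7 = 3.951 × 10^7 m. Gravity provides the centripetal force: G M m / r² = m v² / r ⇒ v = √(GM/r) = 3748 m/s.
T = 2πr/v = 2π × 3.951 × 10^7 / 3748 = 66240 s.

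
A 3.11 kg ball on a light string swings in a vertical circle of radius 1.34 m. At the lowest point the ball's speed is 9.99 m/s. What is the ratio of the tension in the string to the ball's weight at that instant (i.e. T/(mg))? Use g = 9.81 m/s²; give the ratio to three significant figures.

8.59

At the bottom, T − mg = mv²/r, so T = m(v²/r + g) and T/(mg) = v²/(rg) + 1 = (9.99)²/(1.34 × 9.81) + 1 = 7.592 + 1 = 8.592.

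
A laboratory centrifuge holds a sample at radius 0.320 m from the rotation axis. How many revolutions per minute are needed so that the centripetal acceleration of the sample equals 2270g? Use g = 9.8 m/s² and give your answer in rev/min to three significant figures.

Require ω²r = 2270g, so ω = √(2270 × 9.8/0.320) = 263.7 rad/s.
In rev/min: ω × 60/(2π) = 263.7 × 60/(2π) = 2518 rev/min.

2520 rev/min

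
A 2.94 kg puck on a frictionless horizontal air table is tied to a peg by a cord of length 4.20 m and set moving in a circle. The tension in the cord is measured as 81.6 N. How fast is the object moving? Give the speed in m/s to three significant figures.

10.8 m/s

T = m v²/r ⇒ v = √(T r / m) = √(81.6 × 4.20 / 2.94) = √116.6 = 10.80 m/s.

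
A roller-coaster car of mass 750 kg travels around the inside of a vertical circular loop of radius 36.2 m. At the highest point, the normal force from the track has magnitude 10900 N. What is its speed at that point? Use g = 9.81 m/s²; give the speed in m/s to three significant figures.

29.7 m/s

At the top, N + mg = mv²/r, so v = √(r(N/m + g)) = √(36.2 × (10900/750 + 9.81)) = √(36.2 × 24.34) = √881.2 = 29.69 m/s.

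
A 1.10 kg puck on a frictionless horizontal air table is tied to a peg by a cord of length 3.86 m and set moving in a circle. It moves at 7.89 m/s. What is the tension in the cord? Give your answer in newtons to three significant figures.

17.7 N

The tension is the only horizontal force, so it supplies the full centripetal force: T = m v²/r = 1.10 × (7.890)²/3.86 = 1.10 × 62.25/3.86 = 17.74 N.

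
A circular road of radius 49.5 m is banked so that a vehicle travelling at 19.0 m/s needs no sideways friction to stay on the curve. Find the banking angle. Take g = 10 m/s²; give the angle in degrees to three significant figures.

With no friction, the horizontal component of the normal force provides the centripetal force: N sinθ = mv²/r, while N cosθ = mg vertically.
Dividing: tanθ = v²/(r g) = (19.0)²/(49.5 × 10.0) = 361.0/495.0 = 0.7293.
θ = arctan(0.7293) = 36.10°.

36.1°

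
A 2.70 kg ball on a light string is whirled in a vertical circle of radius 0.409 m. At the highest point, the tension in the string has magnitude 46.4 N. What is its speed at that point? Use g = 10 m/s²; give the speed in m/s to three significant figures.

3.33 m/s

At the top, T + mg = mv²/r, so v = √(r(T/m + g)) = √(0.409 × (46.4/2.70 + 10.0)) = √(0.409 × 27.19) = √11.12 = 3.334 m/s.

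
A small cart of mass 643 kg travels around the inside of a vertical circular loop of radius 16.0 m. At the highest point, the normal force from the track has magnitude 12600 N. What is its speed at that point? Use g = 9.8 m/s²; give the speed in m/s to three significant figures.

21.7 m/s

At the top, N + mg = mv²/r, so v = √(r(N/m + g)) = √(16.0 × (12600/643 + 9.8)) = √(16.0 × 29.40) = √470.3 = 21.69 m/s.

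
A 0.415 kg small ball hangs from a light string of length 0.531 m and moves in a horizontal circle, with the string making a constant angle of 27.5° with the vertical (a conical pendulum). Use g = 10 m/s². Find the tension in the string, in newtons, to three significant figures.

Vertically the bob has no acceleration, so T cosθ = mg.
T = mg/cosθ = 0.415 × 10.0 / cos 27.5° = 4.150/0.8870 = 4.679 N.

4.68 N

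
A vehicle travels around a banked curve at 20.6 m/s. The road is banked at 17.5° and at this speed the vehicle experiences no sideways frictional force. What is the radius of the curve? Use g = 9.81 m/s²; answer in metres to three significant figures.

Frictionless banking: tanθ = v²/(rg), so r = v²/(g tanθ).
r = (20.6)²/(9.81 × tan 17.5°) = 424.4/(9.81 × 0.3153) = 424.4/3.093 = 137.2 m.

137 m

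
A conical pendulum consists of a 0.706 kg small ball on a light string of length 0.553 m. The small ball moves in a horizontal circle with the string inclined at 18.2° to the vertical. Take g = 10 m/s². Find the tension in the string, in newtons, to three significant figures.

Vertically the bob has no acceleration, so T cosθ = mg.
T = mg/cosθ = 0.706 × 10.0 / cos 18.2° = 7.060/0.9500 = 7.432 N.

7.43 N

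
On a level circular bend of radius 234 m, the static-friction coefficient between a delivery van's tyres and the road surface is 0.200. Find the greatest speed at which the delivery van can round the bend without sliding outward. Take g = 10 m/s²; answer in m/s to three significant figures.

On a flat curve, static friction is the only horizontal force, so it must supply the full centripetal force: μ_s m g = m v²/r.
Mass cancels: v_max = √(μ_s g r) = √(0.200 × 10.0 × 234) = √468.0 = 21.63 m/s.

21.6 m/s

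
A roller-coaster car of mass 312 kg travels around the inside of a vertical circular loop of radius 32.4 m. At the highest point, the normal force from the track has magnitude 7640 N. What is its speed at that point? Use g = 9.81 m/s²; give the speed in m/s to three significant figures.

33.3 m/s

At the top, N + mg = mv²/r, so v = √(r(N/m + g)) = √(32.4 × (7640/312 + 9.81)) = √(32.4 × 34.30) = √1111 = 33.34 m/s.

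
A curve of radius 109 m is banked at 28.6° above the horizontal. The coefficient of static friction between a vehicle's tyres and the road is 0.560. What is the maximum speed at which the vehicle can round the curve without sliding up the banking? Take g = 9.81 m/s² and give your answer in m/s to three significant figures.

At the maximum speed, friction acts down the slope at its limiting value f = μN. Radially (horizontal, toward centre): N sinθ + μN cosθ = mv²/r. Vertically: N cosθ − μN sinθ = mg.
Dividing: v² = r g (sinθ + μcosθ)/(cosθ − μsinθ).
sinθ + μcosθ = 0.4787 + 0.560×0.8780 = 0.9704; cosθ − μsinθ = 0.8780 − 0.560×0.4787 = 0.6099.
v² = 109 × 9.81 × 0.9704/0.6099 = 1701 m²/s², so v = 41.25 m/s.

41.2 m/s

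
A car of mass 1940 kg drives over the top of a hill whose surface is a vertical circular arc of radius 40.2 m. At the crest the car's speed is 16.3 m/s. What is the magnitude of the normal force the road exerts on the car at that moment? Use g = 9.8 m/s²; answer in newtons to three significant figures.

At the crest the centripetal acceleration points downward (toward the centre of the arc), so mg − N = mv²/r.
N = m(g − v²/r) = 1940 × (9.8 − (16.3)²/40.2) = 1940 × (9.8 − 6.609) = 1940 × 3.191 = 6190 N.

6190 N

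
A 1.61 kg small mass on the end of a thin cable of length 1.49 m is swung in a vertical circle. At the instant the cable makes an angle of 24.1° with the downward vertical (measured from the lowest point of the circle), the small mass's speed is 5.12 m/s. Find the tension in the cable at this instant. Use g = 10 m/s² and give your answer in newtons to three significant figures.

Take the radial direction toward the centre of the circle as positive. The component of the weight along the string toward the centre is −mg cos φ (φ measured from the bottom), so Newton's second law along the string gives T − mg cos φ = m v²/r.
cos 24.1° = 0.9128, so T = m(v²/r + g cos φ) = 1.61 × ((5.12)²/1.49 + 10.0 × 0.9128) = 1.61 × (17.59 + (9.128)) = 1.61 × 26.72 = 43.02 N.

43.0 N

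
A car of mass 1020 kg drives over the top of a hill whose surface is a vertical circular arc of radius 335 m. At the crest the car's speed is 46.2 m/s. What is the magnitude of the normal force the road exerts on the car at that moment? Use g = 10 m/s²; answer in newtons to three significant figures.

At the crest the centripetal acceleration points downward (toward the centre of the arc), so mg − N = mv²/r.
N = m(g − v²/r) = 1020 × (10.0 − (46.2)²/335) = 1020 × (10.0 − 6.371) = 1020 × 3.629 = 3701 N.

3700 N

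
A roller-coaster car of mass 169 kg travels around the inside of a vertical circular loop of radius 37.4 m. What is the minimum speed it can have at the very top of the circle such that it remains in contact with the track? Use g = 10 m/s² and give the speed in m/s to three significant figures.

19.3 m/s

At the highest point the centre is directly below, so both the weight and N act inward: N + mg = mv²/r.
At minimum speed N → 0, so mg = mv_min²/r ⇒ v_min = √(g r) = √(10.0 × 37.4) = 19.34 m/s.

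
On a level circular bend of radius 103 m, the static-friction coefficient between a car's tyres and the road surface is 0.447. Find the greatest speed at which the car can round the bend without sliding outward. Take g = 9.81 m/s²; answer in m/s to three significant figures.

On a flat curve, static friction is the only horizontal force, so it must supply the full centripetal force: μ_s m g = m v²/r.
Mass cancels: v_max = √(μ_s g r) = √(0.447 × 9.81 × 103) = √451.7 = 21.25 m/s.

21.3 m/s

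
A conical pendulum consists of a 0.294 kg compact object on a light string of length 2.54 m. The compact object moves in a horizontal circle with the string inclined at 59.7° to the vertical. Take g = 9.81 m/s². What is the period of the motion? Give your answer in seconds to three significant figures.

r = L sinθ = 2.193 m. From T sinθ = mω²r and T cosθ = mg: tanθ = ω²r/g, so ω² = g tanθ / r = g/(L cosθ).
ω = √(g/(L cosθ)) = √(9.81/(2.54 × 0.5045)) = √7.655 = 2.767 rad/s.
Period = 2π/ω = 2.271 s.

2.27 s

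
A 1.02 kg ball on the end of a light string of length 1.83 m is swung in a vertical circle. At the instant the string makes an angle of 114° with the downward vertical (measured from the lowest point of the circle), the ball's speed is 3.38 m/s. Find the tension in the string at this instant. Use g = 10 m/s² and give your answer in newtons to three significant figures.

2.22 N

Take the radial direction toward the centre of the circle as positive. The component of the weight along the string toward the centre is −mg cos φ (φ measured from the bottom), so Newton's second law along the string gives T − mg cos φ = m v²/r.
cos 114° = -0.4067, so T = m(v²/r + g cos φ) = 1.02 × ((3.38)²/1.83 + 10.0 × -0.4067) = 1.02 × (6.243 + (-4.067)) = 1.02 × 2.175 = 2.219 N.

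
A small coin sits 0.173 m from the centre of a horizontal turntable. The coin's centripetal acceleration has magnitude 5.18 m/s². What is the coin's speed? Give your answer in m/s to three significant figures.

a_c = v²/r ⇒ v = √(a_c · r) = √(5.18 × 0.173) = √0.8961 = 0.9466 m/s.

0.947 m/s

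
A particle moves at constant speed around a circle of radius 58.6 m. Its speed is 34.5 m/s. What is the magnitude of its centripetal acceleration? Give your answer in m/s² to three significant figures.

a_c = v²/r = (34.50)²/58.6 = 1190/58.6 = 20.31 m/s².

20.3 m/s²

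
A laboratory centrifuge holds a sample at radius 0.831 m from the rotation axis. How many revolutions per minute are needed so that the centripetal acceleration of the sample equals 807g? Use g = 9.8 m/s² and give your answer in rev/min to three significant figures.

932 rev/min

Require ω²r = 807g, so ω = √(807 × 9.8/0.831) = 97.55 rad/s.
In rev/min: ω × 60/(2π) = 97.55 × 60/(2π) = 931.6 rev/min.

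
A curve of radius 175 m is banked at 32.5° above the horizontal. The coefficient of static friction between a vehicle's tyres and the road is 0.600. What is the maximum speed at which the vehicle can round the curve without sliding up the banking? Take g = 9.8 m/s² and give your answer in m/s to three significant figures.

At the maximum speed, friction acts down the slope at its limiting value f = μN. Radially (horizontal, toward centre): N sinθ + μN cosθ = mv²/r. Vertically: N cosθ − μN sinθ = mg.
Dividing: v² = r g (sinθ + μcosθ)/(cosθ − μsinθ).
sinθ + μcosθ = 0.5373 + 0.600×0.8434 = 1.043; cosθ − μsinθ = 0.8434 − 0.600×0.5373 = 0.5210.
v² = 175 × 9.8 × 1.043/0.5210 = 3434 m²/s², so v = 58.60 m/s.

58.6 m/s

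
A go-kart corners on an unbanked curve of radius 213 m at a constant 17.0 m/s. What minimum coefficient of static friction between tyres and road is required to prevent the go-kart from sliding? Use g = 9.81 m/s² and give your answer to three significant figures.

Friction provides the centripetal force: μ_s m g = m v²/r, so μ_s = v²/(g r) = (17.00)²/(9.81 × 213) = 289.0/2090 = 0.1383.

0.138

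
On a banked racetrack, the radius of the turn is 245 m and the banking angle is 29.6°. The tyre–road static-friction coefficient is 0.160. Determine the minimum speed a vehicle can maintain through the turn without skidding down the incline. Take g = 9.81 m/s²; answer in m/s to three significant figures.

30.0 m/s

At the minimum speed, friction acts up the slope at its limiting value f = μN. Radially (horizontal, toward centre): N sinθ − μN cosθ = mv²/r. Vertically: N cosθ + μN sinθ = mg.
Dividing: v² = r g (sinθ − μcosθ)/(cosθ + μsinθ).
sinθ − μcosθ = 0.4939 − 0.160×0.8695 = 0.3548; cosθ + μsinθ = 0.8695 + 0.160×0.4939 = 0.9485.
v² = 245 × 9.81 × 0.3548/0.9485 = 899.1 m²/s², so v = 29.98 m/s.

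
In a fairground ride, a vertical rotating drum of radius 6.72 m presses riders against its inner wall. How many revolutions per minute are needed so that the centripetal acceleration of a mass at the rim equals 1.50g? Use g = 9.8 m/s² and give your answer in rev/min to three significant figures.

14.1 rev/min

Require ω²r = 1.50g, so ω = √(1.50 × 9.8/6.72) = 1.479 rad/s.
In rev/min: ω × 60/(2π) = 1.479 × 60/(2π) = 14.12 rev/min.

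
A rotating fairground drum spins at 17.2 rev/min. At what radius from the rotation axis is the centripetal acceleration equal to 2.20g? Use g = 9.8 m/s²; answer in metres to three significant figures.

6.65 m

ω = 17.2 rev/min × 2π/60 = 1.801 rad/s.
a_c = ω²r = 2.20g ⇒ r = 2.20 × 9.8 / (1.801)² = 21.56/3.244 = 6.646 m.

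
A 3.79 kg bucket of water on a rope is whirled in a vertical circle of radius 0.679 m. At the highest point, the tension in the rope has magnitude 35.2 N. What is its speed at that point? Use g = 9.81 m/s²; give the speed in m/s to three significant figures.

3.60 m/s

At the top, T + mg = mv²/r, so v = √(r(T/m + g)) = √(0.679 × (35.2/3.79 + 9.81)) = √(0.679 × 19.10) = √12.97 = 3.601 m/s.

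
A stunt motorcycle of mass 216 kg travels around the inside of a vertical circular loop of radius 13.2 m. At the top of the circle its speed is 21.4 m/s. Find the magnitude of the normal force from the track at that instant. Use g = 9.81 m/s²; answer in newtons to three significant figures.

At the top, both N and the weight mg point inward (toward the centre), so N + mg = mv²/r.
N = m(v²/r − g) = 216 × ((21.4)²/13.2 − 9.81) = 216 × (34.69 − 9.81) = 216 × 24.88 = 5375 N.

5370 N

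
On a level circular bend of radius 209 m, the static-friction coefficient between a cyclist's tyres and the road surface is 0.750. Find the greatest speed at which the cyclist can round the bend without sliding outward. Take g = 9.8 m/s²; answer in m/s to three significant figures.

39.2 m/s

The only inward force on a level bend is static friction, so at the limit f_s = μ_s N = μ_s m g = m v²/r.
Mass cancels: v_max = √(μ_s g r) = √(0.750 × 9.8 × 209) = √1536 = 39.19 m/s.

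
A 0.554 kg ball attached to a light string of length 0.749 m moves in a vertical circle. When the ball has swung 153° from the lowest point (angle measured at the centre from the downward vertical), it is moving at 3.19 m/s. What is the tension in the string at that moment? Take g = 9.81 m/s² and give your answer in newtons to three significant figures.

Take the radial direction toward the centre of the circle as positive. The component of the weight along the string toward the centre is −mg cos φ (φ measured from the bottom), so Newton's second law along the string gives T − mg cos φ = m v²/r.
cos 153° = -0.8910, so T = m(v²/r + g cos φ) = 0.554 × ((3.19)²/0.749 + 9.81 × -0.8910) = 0.554 × (13.59 + (-8.741)) = 0.554 × 4.845 = 2.684 N.

2.68 N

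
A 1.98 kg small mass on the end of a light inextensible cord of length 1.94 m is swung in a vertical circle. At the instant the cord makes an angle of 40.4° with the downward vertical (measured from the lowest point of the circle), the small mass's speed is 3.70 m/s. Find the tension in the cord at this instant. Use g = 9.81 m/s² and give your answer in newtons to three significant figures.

Take the radial direction toward the centre of the circle as positive. The component of the weight along the string toward the centre is −mg cos φ (φ measured from the bottom), so Newton's second law along the string gives T − mg cos φ = m v²/r.
cos 40.4° = 0.7615, so T = m(v²/r + g cos φ) = 1.98 × ((3.70)²/1.94 + 9.81 × 0.7615) = 1.98 × (7.057 + (7.471)) = 1.98 × 14.53 = 28.76 N.

28.8 N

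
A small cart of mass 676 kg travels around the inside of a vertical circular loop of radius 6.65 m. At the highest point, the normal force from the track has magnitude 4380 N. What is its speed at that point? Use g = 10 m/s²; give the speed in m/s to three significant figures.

10.5 m/s

At the top, N + mg = mv²/r, so v = √(r(N/m + g)) = √(6.65 × (4380/676 + 10.0)) = √(6.65 × 16.48) = √109.6 = 10.47 m/s.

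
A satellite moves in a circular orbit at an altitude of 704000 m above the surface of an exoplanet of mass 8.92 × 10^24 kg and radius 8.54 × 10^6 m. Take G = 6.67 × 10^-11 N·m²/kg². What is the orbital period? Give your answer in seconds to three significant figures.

7240 s

r = R + h = 8.54 × 10^6 + 704000 = 9.244 × 10^6 m. Gravity provides the centripetal force: G M m / r² = m v² / r ⇒ v = √(GM/r) = 8023 m/s.
T = 2πr/v = 2π × 9.244 × 10^6 / 8023 = 7240 s.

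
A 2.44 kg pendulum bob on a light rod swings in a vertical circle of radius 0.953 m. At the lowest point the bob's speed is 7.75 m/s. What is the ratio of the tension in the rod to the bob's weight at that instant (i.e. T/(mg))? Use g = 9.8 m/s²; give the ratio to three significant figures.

At the bottom, T − mg = mv²/r, so T = m(v²/r + g) and T/(mg) = v²/(rg) + 1 = (7.75)²/(0.953 × 9.8) + 1 = 6.431 + 1 = 7.431.

7.43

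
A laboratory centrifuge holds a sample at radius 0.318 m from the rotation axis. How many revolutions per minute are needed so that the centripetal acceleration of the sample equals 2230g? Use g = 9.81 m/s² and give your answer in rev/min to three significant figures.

2500 rev/min

Require ω²r = 2230g, so ω = √(2230 × 9.81/0.318) = 262.3 rad/s.
In rev/min: ω × 60/(2π) = 262.3 × 60/(2π) = 2505 rev/min.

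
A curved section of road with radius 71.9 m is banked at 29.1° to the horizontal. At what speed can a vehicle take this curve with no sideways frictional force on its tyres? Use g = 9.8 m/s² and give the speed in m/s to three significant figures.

On a frictionless banked curve, N sinθ = mv²/r and N cosθ = mg, so tanθ = v²/(rg).
v = √(r g tanθ) = √(71.9 × 9.8 × tan 29.1°) = √(71.9 × 9.8 × 0.5566) = √392.2 = 19.80 m/s.

19.8 m/s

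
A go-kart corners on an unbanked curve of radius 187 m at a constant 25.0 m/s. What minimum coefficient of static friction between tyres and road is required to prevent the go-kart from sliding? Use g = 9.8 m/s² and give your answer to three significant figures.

Friction provides the centripetal force: μ_s m g = m v²/r, so μ_s = v²/(g r) = (25.00)²/(9.8 × 187) = 625.0/1833 = 0.3410.

0.341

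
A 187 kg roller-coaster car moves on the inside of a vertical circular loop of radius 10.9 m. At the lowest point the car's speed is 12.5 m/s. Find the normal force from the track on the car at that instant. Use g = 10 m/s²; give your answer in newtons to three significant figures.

At the lowest point, N points up (toward the centre) and the weight mg points down (away from the centre), so the net inward force is N − mg = mv²/r.
N = m(v²/r + g) = 187 × ((12.5)²/10.9 + 10.0) = 187 × (14.33 + 10.0) = 187 × 24.33 = 4551 N.

4550 N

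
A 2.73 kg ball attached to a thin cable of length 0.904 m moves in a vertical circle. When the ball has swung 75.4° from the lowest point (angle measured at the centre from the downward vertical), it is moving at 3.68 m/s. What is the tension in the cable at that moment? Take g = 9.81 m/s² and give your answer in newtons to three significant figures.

47.6 N

Take the radial direction toward the centre of the circle as positive. The component of the weight along the string toward the centre is −mg cos φ (φ measured from the bottom), so Newton's second law along the string gives T − mg cos φ = m v²/r.
cos 75.4° = 0.2521, so T = m(v²/r + g cos φ) = 2.73 × ((3.68)²/0.904 + 9.81 × 0.2521) = 2.73 × (14.98 + (2.473)) = 2.73 × 17.45 = 47.65 N.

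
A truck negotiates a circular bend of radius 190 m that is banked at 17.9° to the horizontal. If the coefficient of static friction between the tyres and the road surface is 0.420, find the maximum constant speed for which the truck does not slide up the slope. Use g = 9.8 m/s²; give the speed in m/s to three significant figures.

40.0 m/s

At the maximum speed, friction acts down the slope at its limiting value f = μN. Radially (horizontal, toward centre): N sinθ + μN cosθ = mv²/r. Vertically: N cosθ − μN sinθ = mg.
Dividing: v² = r g (sinθ + μcosθ)/(cosθ − μsinθ).
sinθ + μcosθ = 0.3074 + 0.420×0.9516 = 0.7070; cosθ − μsinθ = 0.9516 − 0.420×0.3074 = 0.8225.
v² = 190 × 9.8 × 0.7070/0.8225 = 1601 m²/s², so v = 40.01 m/s.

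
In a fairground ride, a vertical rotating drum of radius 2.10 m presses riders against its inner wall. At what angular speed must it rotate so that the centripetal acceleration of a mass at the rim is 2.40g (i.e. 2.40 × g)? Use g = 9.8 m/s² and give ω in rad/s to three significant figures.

3.35 rad/s

Centripetal acceleration a_c = ω²r. Setting ω²r = 2.40g:
ω = √(2.40g / r) = √(2.40 × 9.8 / 2.10) = √11.20 = 3.347 rad/s.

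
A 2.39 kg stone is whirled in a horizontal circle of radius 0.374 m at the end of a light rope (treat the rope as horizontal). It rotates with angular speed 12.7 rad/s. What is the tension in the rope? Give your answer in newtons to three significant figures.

144 N

v = ωr = 12.7 × 0.374 = 4.750 m/s.
The tension is the only horizontal force, so it supplies the full centripetal force: T = m v²/r = 2.39 × (4.750)²/0.374 = 2.39 × 22.56/0.374 = 144.2 N.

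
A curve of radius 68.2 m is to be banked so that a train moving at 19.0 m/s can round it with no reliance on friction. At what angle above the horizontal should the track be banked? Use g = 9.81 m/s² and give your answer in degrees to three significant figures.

28.4°

With no friction, the horizontal component of the normal force provides the centripetal force: N sinθ = mv²/r, while N cosθ = mg vertically.
Dividing: tanθ = v²/(r g) = (19.0)²/(68.2 × 9.81) = 361.0/669.0 = 0.5396.
θ = arctan(0.5396) = 28.35°.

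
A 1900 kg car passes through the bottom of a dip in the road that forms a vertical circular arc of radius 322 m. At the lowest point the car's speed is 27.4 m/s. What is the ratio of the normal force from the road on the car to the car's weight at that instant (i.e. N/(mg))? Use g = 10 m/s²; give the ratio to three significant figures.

At the bottom, N − mg = mv²/r, so N = m(v²/r + g) and N/(mg) = v²/(rg) + 1 = (27.4)²/(322 × 10.0) + 1 = 0.2332 + 1 = 1.233.

1.23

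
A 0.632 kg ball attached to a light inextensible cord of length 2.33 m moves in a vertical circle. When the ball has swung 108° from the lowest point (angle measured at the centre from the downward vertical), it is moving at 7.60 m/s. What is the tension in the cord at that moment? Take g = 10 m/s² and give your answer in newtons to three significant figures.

Take the radial direction toward the centre of the circle as positive. The component of the weight along the string toward the centre is −mg cos φ (φ measured from the bottom), so Newton's second law along the string gives T − mg cos φ = m v²/r.
cos 108° = -0.3090, so T = m(v²/r + g cos φ) = 0.632 × ((7.60)²/2.33 + 10.0 × -0.3090) = 0.632 × (24.79 + (-3.090)) = 0.632 × 21.70 = 13.71 N.

13.7 N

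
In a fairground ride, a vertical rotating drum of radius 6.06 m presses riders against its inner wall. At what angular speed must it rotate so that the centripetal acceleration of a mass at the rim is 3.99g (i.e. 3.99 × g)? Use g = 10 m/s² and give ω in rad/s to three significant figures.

Centripetal acceleration a_c = ω²r. Setting ω²r = 3.99g:
ω = √(3.99g / r) = √(3.99 × 10.0 / 6.06) = √6.584 = 2.566 rad/s.

2.57 rad/s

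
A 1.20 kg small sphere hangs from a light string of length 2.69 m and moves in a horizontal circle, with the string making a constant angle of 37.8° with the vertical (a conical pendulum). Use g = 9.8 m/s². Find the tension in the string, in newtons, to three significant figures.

Vertically the bob has no acceleration, so T cosθ = mg.
T = mg/cosθ = 1.20 × 9.8 / cos 37.8° = 11.76/0.7902 = 14.88 N.

14.9 N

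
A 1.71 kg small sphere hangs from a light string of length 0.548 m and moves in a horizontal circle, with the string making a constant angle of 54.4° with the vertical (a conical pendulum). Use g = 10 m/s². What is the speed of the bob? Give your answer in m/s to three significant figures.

2.49 m/s

The radius of the circle is r = L sinθ = 0.548 × sin 54.4° = 0.4456 m.
Horizontally T sinθ = mv²/r and vertically T cosθ = mg, so tanθ = v²/(rg).
v = √(r g tanθ) = √(0.4456 × 10.0 × 1.397) = √6.224 = 2.495 m/s.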